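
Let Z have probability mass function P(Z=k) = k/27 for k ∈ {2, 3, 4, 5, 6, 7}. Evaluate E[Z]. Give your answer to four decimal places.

E[Z] = Σ z·P(Z=z)
 = 2·2/27 + 3·1/9 + 4·4/27 + 5·5/27 + 6·2/9 + 7·7/27
 = 4/27 + 1/3 + 16/27 + 25/27 + 4/3 + 49/27
 = 139/27

5.1481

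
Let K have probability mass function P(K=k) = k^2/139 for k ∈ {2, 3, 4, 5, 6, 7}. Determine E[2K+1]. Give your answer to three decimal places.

E[2K+1] = Σ (2k+1)·P(K=k)
 = 5·4/139 + 7·9/139 + 9·16/139 + 11·25/139 + 13·36/139 + 15·49/139
 = 20/139 + 63/139 + 144/139 + 275/139 + 468/139 + 735/139
 = 1705/139

12.266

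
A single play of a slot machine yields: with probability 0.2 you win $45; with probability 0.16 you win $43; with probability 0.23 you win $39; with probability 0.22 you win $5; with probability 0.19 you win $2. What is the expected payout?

26.33

E[payout] = 45·0.2 + 43·0.16 + 39·0.23 + 5·0.22 + 2·0.19
 = 9 + 6.88 + 8.97 + 1.1 + 0.38
 = 26.33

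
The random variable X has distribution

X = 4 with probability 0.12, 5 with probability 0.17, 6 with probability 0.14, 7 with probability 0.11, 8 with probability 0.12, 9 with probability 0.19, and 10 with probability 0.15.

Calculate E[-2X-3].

E[-2X-3] = Σ (-2x-3)·P(X=x)
 = (-11)·0.12 + (-13)·0.17 + (-15)·0.14 + (-17)·0.11 + (-19)·0.12 + (-21)·0.19 + (-23)·0.15
 = (-1.32) + (-2.21) + (-2.1) + (-1.87) + (-2.28) + (-3.99) + (-3.45)
 = -17.22

-17.22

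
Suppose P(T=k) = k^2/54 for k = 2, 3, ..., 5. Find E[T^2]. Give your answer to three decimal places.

E[T^2] = Σ t^2·P(T=t)
 = 4·2/27 + 9·1/6 + 16·8/27 + 25·25/54
 = 8/27 + 3/2 + 128/27 + 625/54
 = 163/9

18.111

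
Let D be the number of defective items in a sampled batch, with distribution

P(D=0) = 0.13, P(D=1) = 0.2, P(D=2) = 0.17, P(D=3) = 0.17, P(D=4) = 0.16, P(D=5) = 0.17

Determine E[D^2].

E[D^2] = Σ d^2·P(D=d)
 = 0·0.13 + 1·0.2 + 4·0.17 + 9·0.17 + 16·0.16 + 25·0.17
 = 0 + 0.2 + 0.68 + 1.53 + 2.56 + 4.25
 = 9.22

9.22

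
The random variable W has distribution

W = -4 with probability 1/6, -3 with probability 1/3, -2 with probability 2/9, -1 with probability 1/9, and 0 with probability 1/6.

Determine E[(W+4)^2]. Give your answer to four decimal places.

4.8889

E[(W+4)^2] = Σ (w+4)^2·P(W=w)
 = 0·1/6 + 1·1/3 + 4·2/9 + 9·1/9 + 16·1/6
 = 0 + 1/3 + 8/9 + 1 + 8/3
 = 44/9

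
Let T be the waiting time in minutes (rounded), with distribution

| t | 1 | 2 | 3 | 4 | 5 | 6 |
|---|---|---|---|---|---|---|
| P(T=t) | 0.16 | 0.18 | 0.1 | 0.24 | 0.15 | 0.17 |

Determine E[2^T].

E[2^T] = Σ 2^t·P(T=t)
 = 2·0.16 + 4·0.18 + 8·0.1 + 16·0.24 + 32·0.15 + 64·0.17
 = 0.32 + 0.72 + 0.8 + 3.84 + 4.8 + 10.88
 = 21.36

21.36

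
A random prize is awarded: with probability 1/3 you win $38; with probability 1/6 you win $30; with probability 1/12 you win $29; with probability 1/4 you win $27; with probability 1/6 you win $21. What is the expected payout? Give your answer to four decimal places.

30.3333

E[payout] = 38·1/3 + 30·1/6 + 29·1/12 + 27·1/4 + 21·1/6
 = 38/3 + 5 + 29/12 + 27/4 + 7/2
 = 91/3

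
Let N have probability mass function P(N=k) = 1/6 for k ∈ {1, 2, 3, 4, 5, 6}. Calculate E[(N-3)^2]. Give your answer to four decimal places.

E[(N-3)^2] = Σ (n-3)^2·P(N=n)
 = 4·1/6 + 1·1/6 + 0·1/6 + 1·1/6 + 4·1/6 + 9·1/6
 = 2/3 + 1/6 + 0 + 1/6 + 2/3 + 3/2
 = 19/6

3.1667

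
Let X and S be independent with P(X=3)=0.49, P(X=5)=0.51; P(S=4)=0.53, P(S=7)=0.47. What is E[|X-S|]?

1.9306

E[|X-S|] = Σ_x Σ_s |x-s| · P(X=x)P(S=s)
 = 1·0.2597 + 4·0.2303 + 1·0.2703 + 2·0.2397
 = 0.2597 + 0.9212 + 0.2703 + 0.4794
 = 1.9306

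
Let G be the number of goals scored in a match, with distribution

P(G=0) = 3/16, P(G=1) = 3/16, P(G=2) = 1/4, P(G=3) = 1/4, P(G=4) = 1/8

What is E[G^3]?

16.9375

E[G^3] = Σ g^3·P(G=g)
 = 0·3/16 + 1·3/16 + 8·1/4 + 27·1/4 + 64·1/8
 = 0 + 3/16 + 2 + 27/4 + 8
 = 271/16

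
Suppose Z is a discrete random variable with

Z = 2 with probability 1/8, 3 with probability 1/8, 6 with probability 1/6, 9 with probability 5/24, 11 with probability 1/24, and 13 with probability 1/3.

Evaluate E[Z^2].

E[Z^2] = Σ z^2·P(Z=z)
 = 4·1/8 + 9·1/8 + 36·1/6 + 81·5/24 + 121·1/24 + 169·1/3
 = 1/2 + 9/8 + 6 + 135/8 + 121/24 + 169/3
 = 687/8

85.875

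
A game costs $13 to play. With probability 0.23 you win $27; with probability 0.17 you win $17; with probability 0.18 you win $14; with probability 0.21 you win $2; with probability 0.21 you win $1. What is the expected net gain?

-0.75

E[payout] = 27·0.23 + 17·0.17 + 14·0.18 + 2·0.21 + 1·0.21
 = 6.21 + 2.89 + 2.52 + 0.42 + 0.21
 = 12.25
Net = 12.25 - 13 = -0.75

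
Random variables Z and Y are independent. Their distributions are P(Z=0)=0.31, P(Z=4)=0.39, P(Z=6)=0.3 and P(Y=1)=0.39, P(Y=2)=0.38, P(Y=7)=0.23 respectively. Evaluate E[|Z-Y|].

2.9874

E[|Z-Y|] = Σ_z Σ_y |z-y| · P(Z=z)P(Y=y)
 = 1·0.1209 + 2·0.1178 + 7·0.0713 + 3·0.1521 + 2·0.1482 + 3·0.0897 + 5·0.117 + 4·0.114 + 1·0.069
 = 0.1209 + 0.2356 + 0.4991 + 0.4563 + 0.2964 + 0.2691 + 0.585 + 0.456 + 0.069
 = 2.9874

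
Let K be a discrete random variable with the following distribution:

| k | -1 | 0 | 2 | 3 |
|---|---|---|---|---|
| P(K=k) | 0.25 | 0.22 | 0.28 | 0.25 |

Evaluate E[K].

1.06

E[K] = Σ k·P(K=k)
 = (-1)·0.25 + 0·0.22 + 2·0.28 + 3·0.25
 = (-0.25) + 0 + 0.56 + 0.75
 = 1.06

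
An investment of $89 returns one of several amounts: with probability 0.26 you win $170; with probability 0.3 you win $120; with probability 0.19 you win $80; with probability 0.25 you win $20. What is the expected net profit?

E[payout] = 170·0.26 + 120·0.3 + 80·0.19 + 20·0.25
 = 44.2 + 36 + 15.2 + 5
 = 100.4
Net = 100.4 - 89 = 11.4

11.4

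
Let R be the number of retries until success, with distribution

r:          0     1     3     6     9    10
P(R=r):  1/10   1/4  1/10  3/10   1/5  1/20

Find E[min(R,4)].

E[min(R,4)] = Σ min(r,4)·P(R=r)
 = 0·1/10 + 1·1/4 + 3·1/10 + 4·3/10 + 4·1/5 + 4·1/20
 = 0 + 1/4 + 3/10 + 6/5 + 4/5 + 1/5
 = 11/4

2.75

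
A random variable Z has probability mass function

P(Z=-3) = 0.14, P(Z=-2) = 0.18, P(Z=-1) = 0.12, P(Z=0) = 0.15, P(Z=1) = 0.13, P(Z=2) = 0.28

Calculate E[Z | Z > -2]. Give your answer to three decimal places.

P(Z > -2) = 0.12 + 0.15 + 0.13 + 0.28 = 0.68.
E[Z | Z > -2] = [(-1)·0.12 + 0·0.15 + 1·0.13 + 2·0.28] / 0.68
 = 0.57 / 0.68
 = 57/68

0.838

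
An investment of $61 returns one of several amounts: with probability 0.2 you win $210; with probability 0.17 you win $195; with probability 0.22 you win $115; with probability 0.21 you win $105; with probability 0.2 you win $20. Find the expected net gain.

E[payout] = 210·0.2 + 195·0.17 + 115·0.22 + 105·0.21 + 20·0.2
 = 42 + 33.15 + 25.3 + 22.05 + 4
 = 126.5
Net = 126.5 - 61 = 65.5

65.5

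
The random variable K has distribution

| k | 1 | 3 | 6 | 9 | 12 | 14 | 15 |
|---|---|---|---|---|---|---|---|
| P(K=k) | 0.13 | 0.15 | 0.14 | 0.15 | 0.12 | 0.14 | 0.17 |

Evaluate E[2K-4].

E[2K-4] = Σ (2k-4)·P(K=k)
 = (-2)·0.13 + 2·0.15 + 8·0.14 + 14·0.15 + 20·0.12 + 24·0.14 + 26·0.17
 = (-0.26) + 0.3 + 1.12 + 2.1 + 2.4 + 3.36 + 4.42
 = 13.44

13.44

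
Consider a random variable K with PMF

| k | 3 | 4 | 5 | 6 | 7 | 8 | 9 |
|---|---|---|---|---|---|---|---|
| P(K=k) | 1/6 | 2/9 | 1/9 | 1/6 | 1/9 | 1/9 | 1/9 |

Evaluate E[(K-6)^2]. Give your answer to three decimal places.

E[(K-6)^2] = Σ (k-6)^2·P(K=k)
 = 9·1/6 + 4·2/9 + 1·1/9 + 0·1/6 + 1·1/9 + 4·1/9 + 9·1/9
 = 3/2 + 8/9 + 1/9 + 0 + 1/9 + 4/9 + 1
 = 73/18

4.056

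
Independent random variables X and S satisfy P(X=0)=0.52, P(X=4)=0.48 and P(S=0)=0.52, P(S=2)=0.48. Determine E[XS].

E[XS] = Σ_x Σ_s xs · P(X=x)P(S=s)
 = 0·0.2704 + 0·0.2496 + 0·0.2496 + 8·0.2304
 = 0 + 0 + 0 + 1.8432
 = 1.8432

1.8432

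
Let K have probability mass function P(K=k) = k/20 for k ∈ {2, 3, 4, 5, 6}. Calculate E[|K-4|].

1.2

E[|K-4|] = Σ |k-4|·P(K=k)
 = 2·1/10 + 1·3/20 + 0·1/5 + 1·1/4 + 2·3/10
 = 1/5 + 3/20 + 0 + 1/4 + 3/5
 = 6/5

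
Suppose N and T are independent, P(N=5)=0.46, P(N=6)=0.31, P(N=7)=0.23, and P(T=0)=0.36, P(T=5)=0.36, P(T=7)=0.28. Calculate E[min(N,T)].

E[min(N,T)] = Σ_n Σ_t min(n,t) · P(N=n)P(T=t)
 = 0·0.1656 + 5·0.1656 + 5·0.1288 + 0·0.1116 + 5·0.1116 + 6·0.0868 + 0·0.0828 + 5·0.0828 + 7·0.0644
 = 0 + 0.828 + 0.644 + 0 + 0.558 + 0.5208 + 0 + 0.414 + 0.4508
 = 3.4156

3.4156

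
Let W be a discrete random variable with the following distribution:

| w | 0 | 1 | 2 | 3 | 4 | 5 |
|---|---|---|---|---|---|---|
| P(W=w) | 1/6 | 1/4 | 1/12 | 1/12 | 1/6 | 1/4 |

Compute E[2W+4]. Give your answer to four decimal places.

9.1667

E[2W+4] = Σ (2w+4)·P(W=w)
 = 4·1/6 + 6·1/4 + 8·1/12 + 10·1/12 + 12·1/6 + 14·1/4
 = 2/3 + 3/2 + 2/3 + 5/6 + 2 + 7/2
 = 55/6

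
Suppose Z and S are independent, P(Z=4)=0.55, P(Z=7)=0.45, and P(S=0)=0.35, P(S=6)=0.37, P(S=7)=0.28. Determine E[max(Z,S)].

E[max(Z,S)] = Σ_z Σ_s max(z,s) · P(Z=z)P(S=s)
 = 4·0.1925 + 6·0.2035 + 7·0.154 + 7·0.1575 + 7·0.1665 + 7·0.126
 = 0.77 + 1.221 + 1.078 + 1.1025 + 1.1655 + 0.882
 = 6.219

6.219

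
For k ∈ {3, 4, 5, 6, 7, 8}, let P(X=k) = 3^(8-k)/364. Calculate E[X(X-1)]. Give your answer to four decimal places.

E[X(X-1)] = Σ x(x-1)·P(X=x)
 = 6·243/364 + 12·81/364 + 20·27/364 + 30·9/364 + 42·3/364 + 56·1/364
 = 729/182 + 243/91 + 135/91 + 135/182 + 9/26 + 2/13
 = 1711/182

9.4011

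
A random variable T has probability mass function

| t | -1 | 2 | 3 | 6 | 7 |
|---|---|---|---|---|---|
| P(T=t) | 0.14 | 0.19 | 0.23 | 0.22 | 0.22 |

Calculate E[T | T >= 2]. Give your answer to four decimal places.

P(T >= 2) = 0.19 + 0.23 + 0.22 + 0.22 = 0.86.
E[T | T >= 2] = [2·0.19 + 3·0.23 + 6·0.22 + 7·0.22] / 0.86
 = 3.93 / 0.86
 = 393/86

4.5698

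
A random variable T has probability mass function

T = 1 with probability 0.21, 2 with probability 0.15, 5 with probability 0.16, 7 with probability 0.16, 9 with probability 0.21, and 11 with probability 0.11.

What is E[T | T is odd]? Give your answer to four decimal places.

6.1529

P(T is odd) = 0.21 + 0.16 + 0.16 + 0.21 + 0.11 = 0.85.
E[T | T is odd] = [1·0.21 + 5·0.16 + 7·0.16 + 9·0.21 + 11·0.11] / 0.85
 = 5.23 / 0.85
 = 523/85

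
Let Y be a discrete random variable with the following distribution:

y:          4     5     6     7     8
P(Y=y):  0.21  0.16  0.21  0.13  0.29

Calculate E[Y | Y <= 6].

5

P(Y <= 6) = 0.21 + 0.16 + 0.21 = 0.58.
E[Y | Y <= 6] = [4·0.21 + 5·0.16 + 6·0.21] / 0.58
 = 2.9 / 0.58
 = 5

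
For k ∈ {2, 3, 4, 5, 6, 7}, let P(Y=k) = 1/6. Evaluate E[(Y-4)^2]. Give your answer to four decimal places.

E[(Y-4)^2] = Σ (y-4)^2·P(Y=y)
 = 4·1/6 + 1·1/6 + 0·1/6 + 1·1/6 + 4·1/6 + 9·1/6
 = 2/3 + 1/6 + 0 + 1/6 + 2/3 + 3/2
 = 19/6

3.1667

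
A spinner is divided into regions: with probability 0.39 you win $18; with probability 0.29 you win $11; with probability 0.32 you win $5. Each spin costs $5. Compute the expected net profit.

6.81

E[payout] = 18·0.39 + 11·0.29 + 5·0.32
 = 7.02 + 3.19 + 1.6
 = 11.81
Net = 11.81 - 5 = 6.81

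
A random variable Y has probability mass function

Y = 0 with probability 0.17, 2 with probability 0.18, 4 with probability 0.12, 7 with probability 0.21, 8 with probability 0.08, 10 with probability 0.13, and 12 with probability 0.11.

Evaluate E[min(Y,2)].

1.66

E[min(Y,2)] = Σ min(y,2)·P(Y=y)
 = 0·0.17 + 2·0.18 + 2·0.12 + 2·0.21 + 2·0.08 + 2·0.13 + 2·0.11
 = 0 + 0.36 + 0.24 + 0.42 + 0.16 + 0.26 + 0.22
 = 1.66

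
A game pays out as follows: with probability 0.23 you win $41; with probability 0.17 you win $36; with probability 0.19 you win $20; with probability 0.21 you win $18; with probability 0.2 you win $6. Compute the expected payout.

E[payout] = 41·0.23 + 36·0.17 + 20·0.19 + 18·0.21 + 6·0.2
 = 9.43 + 6.12 + 3.8 + 3.78 + 1.2
 = 24.33

24.33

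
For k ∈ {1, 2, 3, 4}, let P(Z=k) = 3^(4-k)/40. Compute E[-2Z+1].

E[-2Z+1] = Σ (-2z+1)·P(Z=z)
 = (-1)·27/40 + (-3)·9/40 + (-5)·3/40 + (-7)·1/40
 = (-27/40) + (-27/40) + (-3/8) + (-7/40)
 = -19/10

-1.9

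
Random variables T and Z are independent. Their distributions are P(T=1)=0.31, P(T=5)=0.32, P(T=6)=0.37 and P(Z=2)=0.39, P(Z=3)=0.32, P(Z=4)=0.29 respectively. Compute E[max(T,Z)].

4.719

E[max(T,Z)] = Σ_t Σ_z max(t,z) · P(T=t)P(Z=z)
 = 2·0.1209 + 3·0.0992 + 4·0.0899 + 5·0.1248 + 5·0.1024 + 5·0.0928 + 6·0.1443 + 6·0.1184 + 6·0.1073
 = 0.2418 + 0.2976 + 0.3596 + 0.624 + 0.512 + 0.464 + 0.8658 + 0.7104 + 0.6438
 = 4.719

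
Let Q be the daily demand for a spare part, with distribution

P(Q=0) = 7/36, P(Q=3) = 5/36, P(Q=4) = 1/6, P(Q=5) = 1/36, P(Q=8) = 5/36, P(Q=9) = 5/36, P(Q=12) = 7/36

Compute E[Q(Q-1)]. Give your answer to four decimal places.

E[Q(Q-1)] = Σ q(q-1)·P(Q=q)
 = 0·7/36 + 6·5/36 + 12·1/6 + 20·1/36 + 56·5/36 + 72·5/36 + 132·7/36
 = 0 + 5/6 + 2 + 5/9 + 70/9 + 10 + 77/3
 = 281/6

46.8333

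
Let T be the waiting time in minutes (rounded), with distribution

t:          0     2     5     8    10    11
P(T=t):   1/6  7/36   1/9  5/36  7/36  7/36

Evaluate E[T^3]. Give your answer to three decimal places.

539.806

E[T^3] = Σ t^3·P(T=t)
 = 0·1/6 + 8·7/36 + 125·1/9 + 512·5/36 + 1000·7/36 + 1331·7/36
 = 0 + 14/9 + 125/9 + 640/9 + 1750/9 + 9317/36
 = 19433/36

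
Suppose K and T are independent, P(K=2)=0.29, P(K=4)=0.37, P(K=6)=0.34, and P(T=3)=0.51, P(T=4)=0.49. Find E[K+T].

7.59

E[K+T] = Σ_k Σ_t (k+t) · P(K=k)P(T=t)
 = 5·0.1479 + 6·0.1421 + 7·0.1887 + 8·0.1813 + 9·0.1734 + 10·0.1666
 = 0.7395 + 0.8526 + 1.3209 + 1.4504 + 1.5606 + 1.666
 = 7.59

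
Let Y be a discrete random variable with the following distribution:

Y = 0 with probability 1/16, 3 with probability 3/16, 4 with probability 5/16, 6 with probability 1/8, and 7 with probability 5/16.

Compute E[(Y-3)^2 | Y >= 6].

P(Y >= 6) = 1/8 + 5/16 = 7/16.
E[(Y-3)^2 | Y >= 6] = [9·1/8 + 16·5/16] / (7/16)
 = 49/8 / (7/16)
 = 14

14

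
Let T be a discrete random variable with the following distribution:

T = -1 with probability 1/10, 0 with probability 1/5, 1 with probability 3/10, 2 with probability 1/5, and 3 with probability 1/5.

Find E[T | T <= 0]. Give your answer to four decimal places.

P(T <= 0) = 1/10 + 1/5 = 3/10.
E[T | T <= 0] = [(-1)·1/10 + 0·1/5] / (3/10)
 = -1/10 / (3/10)
 = -1/3

-0.3333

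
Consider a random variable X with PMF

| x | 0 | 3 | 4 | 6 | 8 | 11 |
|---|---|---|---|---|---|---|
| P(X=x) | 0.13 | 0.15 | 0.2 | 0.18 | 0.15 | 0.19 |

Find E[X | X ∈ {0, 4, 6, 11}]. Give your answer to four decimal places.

P(X ∈ {0, 4, 6, 11}) = 0.13 + 0.2 + 0.18 + 0.19 = 0.7.
E[X | X ∈ {0, 4, 6, 11}] = [0·0.13 + 4·0.2 + 6·0.18 + 11·0.19] / 0.7
 = 3.97 / 0.7
 = 397/70

5.6714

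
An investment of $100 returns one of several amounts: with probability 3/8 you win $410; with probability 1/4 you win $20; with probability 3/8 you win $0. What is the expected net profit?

58.75

E[payout] = 410·3/8 + 20·1/4 + 0·3/8
 = 615/4 + 5 + 0
 = 635/4
Net = 635/4 - 100 = 235/4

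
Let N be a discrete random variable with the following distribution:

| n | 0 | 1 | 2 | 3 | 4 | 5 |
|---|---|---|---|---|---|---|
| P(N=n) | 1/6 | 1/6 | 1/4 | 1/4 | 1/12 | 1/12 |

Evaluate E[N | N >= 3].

P(N >= 3) = 1/4 + 1/12 + 1/12 = 5/12.
E[N | N >= 3] = [3·1/4 + 4·1/12 + 5·1/12] / (5/12)
 = 3/2 / (5/12)
 = 18/5

3.6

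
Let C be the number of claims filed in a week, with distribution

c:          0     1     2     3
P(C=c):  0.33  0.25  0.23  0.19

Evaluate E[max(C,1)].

1.61

E[max(C,1)] = Σ max(c,1)·P(C=c)
 = 1·0.33 + 1·0.25 + 2·0.23 + 3·0.19
 = 0.33 + 0.25 + 0.46 + 0.57
 = 1.61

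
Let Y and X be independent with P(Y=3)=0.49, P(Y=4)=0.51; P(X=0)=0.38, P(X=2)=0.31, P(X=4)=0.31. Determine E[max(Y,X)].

E[max(Y,X)] = Σ_y Σ_x max(y,x) · P(Y=y)P(X=x)
 = 3·0.1862 + 3·0.1519 + 4·0.1519 + 4·0.1938 + 4·0.1581 + 4·0.1581
 = 0.5586 + 0.4557 + 0.6076 + 0.7752 + 0.6324 + 0.6324
 = 3.6619

3.6619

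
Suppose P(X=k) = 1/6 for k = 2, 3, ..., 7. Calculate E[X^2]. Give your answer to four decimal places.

E[X^2] = Σ x^2·P(X=x)
 = 4·1/6 + 9·1/6 + 16·1/6 + 25·1/6 + 36·1/6 + 49·1/6
 = 2/3 + 3/2 + 8/3 + 25/6 + 6 + 49/6
 = 139/6

23.1667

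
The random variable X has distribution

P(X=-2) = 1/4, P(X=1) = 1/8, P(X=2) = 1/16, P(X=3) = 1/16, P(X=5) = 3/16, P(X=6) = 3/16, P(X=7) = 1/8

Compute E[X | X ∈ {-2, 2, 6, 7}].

P(X ∈ {-2, 2, 6, 7}) = 1/4 + 1/16 + 3/16 + 1/8 = 5/8.
E[X | X ∈ {-2, 2, 6, 7}] = [(-2)·1/4 + 2·1/16 + 6·3/16 + 7·1/8] / (5/8)
 = 13/8 / (5/8)
 = 13/5

2.6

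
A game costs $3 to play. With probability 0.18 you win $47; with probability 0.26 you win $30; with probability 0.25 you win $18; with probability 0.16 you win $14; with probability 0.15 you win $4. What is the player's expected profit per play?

E[payout] = 47·0.18 + 30·0.26 + 18·0.25 + 14·0.16 + 4·0.15
 = 8.46 + 7.8 + 4.5 + 2.24 + 0.6
 = 23.6
Net = 23.6 - 3 = 20.6

20.6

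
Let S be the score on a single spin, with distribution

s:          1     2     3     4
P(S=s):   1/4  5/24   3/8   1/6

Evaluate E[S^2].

7.125

E[S^2] = Σ s^2·P(S=s)
 = 1·1/4 + 4·5/24 + 9·3/8 + 16·1/6
 = 1/4 + 5/6 + 27/8 + 8/3
 = 57/8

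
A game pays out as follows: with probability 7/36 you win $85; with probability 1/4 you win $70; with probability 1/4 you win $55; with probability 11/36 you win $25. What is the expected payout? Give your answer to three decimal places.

E[payout] = 85·7/36 + 70·1/4 + 55·1/4 + 25·11/36
 = 595/36 + 35/2 + 55/4 + 275/36
 = 665/12

55.417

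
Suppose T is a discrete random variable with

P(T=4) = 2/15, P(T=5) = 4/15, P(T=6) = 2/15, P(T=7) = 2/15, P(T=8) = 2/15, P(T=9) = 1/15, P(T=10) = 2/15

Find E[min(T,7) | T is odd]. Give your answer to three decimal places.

P(T is odd) = 4/15 + 2/15 + 1/15 = 7/15.
E[min(T,7) | T is odd] = [5·4/15 + 7·2/15 + 7·1/15] / (7/15)
 = 41/15 / (7/15)
 = 41/7

5.857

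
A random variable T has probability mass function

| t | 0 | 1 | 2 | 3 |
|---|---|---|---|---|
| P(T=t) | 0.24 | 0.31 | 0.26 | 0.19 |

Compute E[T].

E[T] = Σ t·P(T=t)
 = 0·0.24 + 1·0.31 + 2·0.26 + 3·0.19
 = 0 + 0.31 + 0.52 + 0.57
 = 1.4

1.4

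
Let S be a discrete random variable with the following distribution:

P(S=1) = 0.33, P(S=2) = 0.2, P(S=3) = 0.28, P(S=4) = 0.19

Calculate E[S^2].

6.69

E[S^2] = Σ s^2·P(S=s)
 = 1·0.33 + 4·0.2 + 9·0.28 + 16·0.19
 = 0.33 + 0.8 + 2.52 + 3.04
 = 6.69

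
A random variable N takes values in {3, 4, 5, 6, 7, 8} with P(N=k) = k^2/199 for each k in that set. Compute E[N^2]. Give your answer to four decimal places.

43.9950

E[N^2] = Σ n^2·P(N=n)
 = 9·9/199 + 16·16/199 + 25·25/199 + 36·36/199 + 49·49/199 + 64·64/199
 = 81/199 + 256/199 + 625/199 + 1296/199 + 2401/199 + 4096/199
 = 8755/199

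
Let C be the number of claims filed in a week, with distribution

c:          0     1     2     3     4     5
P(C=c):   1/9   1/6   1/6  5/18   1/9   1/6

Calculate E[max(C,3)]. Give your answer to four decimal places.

3.4444

E[max(C,3)] = Σ max(c,3)·P(C=c)
 = 3·1/9 + 3·1/6 + 3·1/6 + 3·5/18 + 4·1/9 + 5·1/6
 = 1/3 + 1/2 + 1/2 + 5/6 + 4/9 + 5/6
 = 31/9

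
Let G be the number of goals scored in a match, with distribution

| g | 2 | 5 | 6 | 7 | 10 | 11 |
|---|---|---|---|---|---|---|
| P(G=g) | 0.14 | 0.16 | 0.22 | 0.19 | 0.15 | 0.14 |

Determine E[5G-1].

32.85

E[5G-1] = Σ (5g-1)·P(G=g)
 = 9·0.14 + 24·0.16 + 29·0.22 + 34·0.19 + 49·0.15 + 54·0.14
 = 1.26 + 3.84 + 6.38 + 6.46 + 7.35 + 7.56
 = 32.85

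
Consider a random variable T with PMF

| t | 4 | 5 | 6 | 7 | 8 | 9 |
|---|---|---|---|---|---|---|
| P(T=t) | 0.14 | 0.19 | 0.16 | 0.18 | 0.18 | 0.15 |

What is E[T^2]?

E[T^2] = Σ t^2·P(T=t)
 = 16·0.14 + 25·0.19 + 36·0.16 + 49·0.18 + 64·0.18 + 81·0.15
 = 2.24 + 4.75 + 5.76 + 8.82 + 11.52 + 12.15
 = 45.24

45.24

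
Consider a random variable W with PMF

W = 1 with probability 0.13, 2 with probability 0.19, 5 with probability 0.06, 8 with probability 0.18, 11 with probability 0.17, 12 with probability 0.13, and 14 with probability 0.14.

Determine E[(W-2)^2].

54.08

E[(W-2)^2] = Σ (w-2)^2·P(W=w)
 = 1·0.13 + 0·0.19 + 9·0.06 + 36·0.18 + 81·0.17 + 100·0.13 + 144·0.14
 = 0.13 + 0 + 0.54 + 6.48 + 13.77 + 13 + 20.16
 = 54.08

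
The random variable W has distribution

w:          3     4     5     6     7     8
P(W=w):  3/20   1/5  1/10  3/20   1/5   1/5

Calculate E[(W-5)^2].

E[(W-5)^2] = Σ (w-5)^2·P(W=w)
 = 4·3/20 + 1·1/5 + 0·1/10 + 1·3/20 + 4·1/5 + 9·1/5
 = 3/5 + 1/5 + 0 + 3/20 + 4/5 + 9/5
 = 71/20

3.55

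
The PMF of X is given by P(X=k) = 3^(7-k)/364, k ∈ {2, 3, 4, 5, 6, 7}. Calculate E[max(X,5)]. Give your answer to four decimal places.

5.0137

E[max(X,5)] = Σ max(x,5)·P(X=x)
 = 5·243/364 + 5·81/364 + 5·27/364 + 5·9/364 + 6·3/364 + 7·1/364
 = 1215/364 + 405/364 + 135/364 + 45/364 + 9/182 + 1/52
 = 1825/364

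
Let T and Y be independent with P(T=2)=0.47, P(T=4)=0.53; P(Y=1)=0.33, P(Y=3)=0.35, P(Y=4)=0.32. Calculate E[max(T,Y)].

E[max(T,Y)] = Σ_t Σ_y max(t,y) · P(T=t)P(Y=y)
 = 2·0.1551 + 3·0.1645 + 4·0.1504 + 4·0.1749 + 4·0.1855 + 4·0.1696
 = 0.3102 + 0.4935 + 0.6016 + 0.6996 + 0.742 + 0.6784
 = 3.5253

3.5253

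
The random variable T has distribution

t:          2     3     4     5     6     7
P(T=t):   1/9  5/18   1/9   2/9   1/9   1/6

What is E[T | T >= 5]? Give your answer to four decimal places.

5.8889

P(T >= 5) = 2/9 + 1/9 + 1/6 = 1/2.
E[T | T >= 5] = [5·2/9 + 6·1/9 + 7·1/6] / (1/2)
 = 53/18 / (1/2)
 = 53/9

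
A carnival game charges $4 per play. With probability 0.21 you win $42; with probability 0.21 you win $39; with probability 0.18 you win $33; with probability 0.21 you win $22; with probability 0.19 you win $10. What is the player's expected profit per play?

E[payout] = 42·0.21 + 39·0.21 + 33·0.18 + 22·0.21 + 10·0.19
 = 8.82 + 8.19 + 5.94 + 4.62 + 1.9
 = 29.47
Net = 29.47 - 4 = 25.47

25.47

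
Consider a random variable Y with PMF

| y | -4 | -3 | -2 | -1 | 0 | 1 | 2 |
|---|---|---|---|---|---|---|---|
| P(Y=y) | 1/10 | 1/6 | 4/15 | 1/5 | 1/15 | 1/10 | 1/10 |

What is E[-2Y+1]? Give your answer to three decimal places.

3.667

E[-2Y+1] = Σ (-2y+1)·P(Y=y)
 = 9·1/10 + 7·1/6 + 5·4/15 + 3·1/5 + 1·1/15 + (-1)·1/10 + (-3)·1/10
 = 9/10 + 7/6 + 4/3 + 3/5 + 1/15 + (-1/10) + (-3/10)
 = 11/3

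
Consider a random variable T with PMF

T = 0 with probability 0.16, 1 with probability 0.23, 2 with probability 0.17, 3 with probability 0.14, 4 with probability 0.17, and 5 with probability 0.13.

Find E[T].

2.32

E[T] = Σ t·P(T=t)
 = 0·0.16 + 1·0.23 + 2·0.17 + 3·0.14 + 4·0.17 + 5·0.13
 = 0 + 0.23 + 0.34 + 0.42 + 0.68 + 0.65
 = 2.32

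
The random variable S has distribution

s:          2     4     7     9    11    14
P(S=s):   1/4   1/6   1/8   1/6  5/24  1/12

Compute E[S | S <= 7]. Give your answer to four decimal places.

3.7692

P(S <= 7) = 1/4 + 1/6 + 1/8 = 13/24.
E[S | S <= 7] = [2·1/4 + 4·1/6 + 7·1/8] / (13/24)
 = 49/24 / (13/24)
 = 49/13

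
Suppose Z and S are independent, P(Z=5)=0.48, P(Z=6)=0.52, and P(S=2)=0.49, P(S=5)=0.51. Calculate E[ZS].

19.4856

E[ZS] = Σ_z Σ_s zs · P(Z=z)P(S=s)
 = 10·0.2352 + 25·0.2448 + 12·0.2548 + 30·0.2652
 = 2.352 + 6.12 + 3.0576 + 7.956
 = 19.4856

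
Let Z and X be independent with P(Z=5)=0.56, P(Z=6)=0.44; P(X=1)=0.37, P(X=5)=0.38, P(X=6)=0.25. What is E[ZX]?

E[ZX] = Σ_z Σ_x zx · P(Z=z)P(X=x)
 = 5·0.2072 + 25·0.2128 + 30·0.14 + 6·0.1628 + 30·0.1672 + 36·0.11
 = 1.036 + 5.32 + 4.2 + 0.9768 + 5.016 + 3.96
 = 20.5088

20.5088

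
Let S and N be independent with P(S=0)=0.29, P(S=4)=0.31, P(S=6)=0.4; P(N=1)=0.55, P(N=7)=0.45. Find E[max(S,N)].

5.3115

E[max(S,N)] = Σ_s Σ_n max(s,n) · P(S=s)P(N=n)
 = 1·0.1595 + 7·0.1305 + 4·0.1705 + 7·0.1395 + 6·0.22 + 7·0.18
 = 0.1595 + 0.9135 + 0.682 + 0.9765 + 1.32 + 1.26
 = 5.3115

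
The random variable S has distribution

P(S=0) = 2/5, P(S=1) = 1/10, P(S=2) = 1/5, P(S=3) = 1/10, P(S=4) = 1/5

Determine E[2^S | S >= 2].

9.6

P(S >= 2) = 1/5 + 1/10 + 1/5 = 1/2.
E[2^S | S >= 2] = [4·1/5 + 8·1/10 + 16·1/5] / (1/2)
 = 24/5 / (1/2)
 = 48/5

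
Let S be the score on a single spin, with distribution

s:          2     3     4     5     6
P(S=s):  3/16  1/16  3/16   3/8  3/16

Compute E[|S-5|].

E[|S-5|] = Σ |s-5|·P(S=s)
 = 3·3/16 + 2·1/16 + 1·3/16 + 0·3/8 + 1·3/16
 = 9/16 + 1/8 + 3/16 + 0 + 3/16
 = 17/16

1.0625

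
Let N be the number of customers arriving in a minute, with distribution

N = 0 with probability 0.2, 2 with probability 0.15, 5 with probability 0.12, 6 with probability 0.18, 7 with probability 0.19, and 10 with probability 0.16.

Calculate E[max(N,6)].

E[max(N,6)] = Σ max(n,6)·P(N=n)
 = 6·0.2 + 6·0.15 + 6·0.12 + 6·0.18 + 7·0.19 + 10·0.16
 = 1.2 + 0.9 + 0.72 + 1.08 + 1.33 + 1.6
 = 6.83

6.83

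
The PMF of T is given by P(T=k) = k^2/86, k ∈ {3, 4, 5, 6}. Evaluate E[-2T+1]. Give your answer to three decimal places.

E[-2T+1] = Σ (-2t+1)·P(T=t)
 = (-5)·9/86 + (-7)·8/43 + (-9)·25/86 + (-11)·18/43
 = (-45/86) + (-56/43) + (-225/86) + (-198/43)
 = -389/43

-9.047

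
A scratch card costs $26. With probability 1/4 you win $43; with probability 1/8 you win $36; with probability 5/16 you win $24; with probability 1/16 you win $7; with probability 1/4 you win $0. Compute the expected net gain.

E[payout] = 43·1/4 + 36·1/8 + 24·5/16 + 7·1/16 + 0·1/4
 = 43/4 + 9/2 + 15/2 + 7/16 + 0
 = 371/16
Net = 371/16 - 26 = -45/16

-2.8125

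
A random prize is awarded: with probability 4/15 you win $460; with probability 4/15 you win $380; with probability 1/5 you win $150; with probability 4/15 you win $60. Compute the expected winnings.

E[payout] = 460·4/15 + 380·4/15 + 150·1/5 + 60·4/15
 = 368/3 + 304/3 + 30 + 16
 = 270

270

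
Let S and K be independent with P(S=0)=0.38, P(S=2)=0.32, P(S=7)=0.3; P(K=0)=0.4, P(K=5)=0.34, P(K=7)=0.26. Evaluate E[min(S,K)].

E[min(S,K)] = Σ_s Σ_k min(s,k) · P(S=s)P(K=k)
 = 0·0.152 + 0·0.1292 + 0·0.0988 + 0·0.128 + 2·0.1088 + 2·0.0832 + 0·0.12 + 5·0.102 + 7·0.078
 = 0 + 0 + 0 + 0 + 0.2176 + 0.1664 + 0 + 0.51 + 0.546
 = 1.44

1.44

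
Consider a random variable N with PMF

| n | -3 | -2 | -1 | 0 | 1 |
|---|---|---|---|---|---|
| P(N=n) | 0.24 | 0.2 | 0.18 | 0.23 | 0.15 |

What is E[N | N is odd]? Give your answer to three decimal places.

-1.316

P(N is odd) = 0.24 + 0.18 + 0.15 = 0.57.
E[N | N is odd] = [(-3)·0.24 + (-1)·0.18 + 1·0.15] / 0.57
 = -0.75 / 0.57
 = -25/19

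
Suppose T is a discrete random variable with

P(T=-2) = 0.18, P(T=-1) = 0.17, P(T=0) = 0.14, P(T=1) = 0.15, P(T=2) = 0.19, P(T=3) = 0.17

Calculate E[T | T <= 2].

P(T <= 2) = 0.18 + 0.17 + 0.14 + 0.15 + 0.19 = 0.83.
E[T | T <= 2] = [(-2)·0.18 + (-1)·0.17 + 0·0.14 + 1·0.15 + 2·0.19] / 0.83
 = 0 / 0.83
 = 0

0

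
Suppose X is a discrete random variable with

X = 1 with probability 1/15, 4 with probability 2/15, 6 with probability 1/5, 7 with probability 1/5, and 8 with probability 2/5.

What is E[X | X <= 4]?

P(X <= 4) = 1/15 + 2/15 = 1/5.
E[X | X <= 4] = [1·1/15 + 4·2/15] / (1/5)
 = 3/5 / (1/5)
 = 3

3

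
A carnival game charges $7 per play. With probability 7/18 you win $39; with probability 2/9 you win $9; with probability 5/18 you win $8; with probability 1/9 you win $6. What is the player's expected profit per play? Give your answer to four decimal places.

E[payout] = 39·7/18 + 9·2/9 + 8·5/18 + 6·1/9
 = 91/6 + 2 + 20/9 + 2/3
 = 361/18
Net = 361/18 - 7 = 235/18

13.0556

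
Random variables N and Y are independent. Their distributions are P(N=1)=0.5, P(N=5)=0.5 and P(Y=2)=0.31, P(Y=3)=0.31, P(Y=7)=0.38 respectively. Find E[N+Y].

7.21

E[N+Y] = Σ_n Σ_y (n+y) · P(N=n)P(Y=y)
 = 3·0.155 + 4·0.155 + 8·0.19 + 7·0.155 + 8·0.155 + 12·0.19
 = 0.465 + 0.62 + 1.52 + 1.085 + 1.24 + 2.28
 = 7.21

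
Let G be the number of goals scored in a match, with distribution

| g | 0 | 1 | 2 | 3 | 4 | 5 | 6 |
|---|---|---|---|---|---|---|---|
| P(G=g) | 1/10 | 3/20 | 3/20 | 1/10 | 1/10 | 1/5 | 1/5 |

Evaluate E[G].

3.35

E[G] = Σ g·P(G=g)
 = 0·1/10 + 1·3/20 + 2·3/20 + 3·1/10 + 4·1/10 + 5·1/5 + 6·1/5
 = 0 + 3/20 + 3/10 + 3/10 + 2/5 + 1 + 6/5
 = 67/20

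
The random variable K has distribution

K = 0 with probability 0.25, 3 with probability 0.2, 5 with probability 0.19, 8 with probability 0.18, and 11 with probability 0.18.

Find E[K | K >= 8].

9.5

P(K >= 8) = 0.18 + 0.18 = 0.36.
E[K | K >= 8] = [8·0.18 + 11·0.18] / 0.36
 = 3.42 / 0.36
 = 19/2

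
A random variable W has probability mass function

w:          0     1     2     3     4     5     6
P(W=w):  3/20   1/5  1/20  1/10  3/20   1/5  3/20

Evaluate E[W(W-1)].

E[W(W-1)] = Σ w(w-1)·P(W=w)
 = 0·3/20 + 0·1/5 + 2·1/20 + 6·1/10 + 12·3/20 + 20·1/5 + 30·3/20
 = 0 + 0 + 1/10 + 3/5 + 9/5 + 4 + 9/2
 = 11

11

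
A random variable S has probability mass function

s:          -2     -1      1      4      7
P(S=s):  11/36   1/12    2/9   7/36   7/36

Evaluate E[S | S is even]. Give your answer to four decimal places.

P(S is even) = 11/36 + 7/36 = 1/2.
E[S | S is even] = [(-2)·11/36 + 4·7/36] / (1/2)
 = 1/6 / (1/2)
 = 1/3

0.3333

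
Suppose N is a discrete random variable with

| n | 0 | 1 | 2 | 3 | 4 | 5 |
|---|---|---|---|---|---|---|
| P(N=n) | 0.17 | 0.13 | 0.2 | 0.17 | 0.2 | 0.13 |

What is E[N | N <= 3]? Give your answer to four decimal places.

P(N <= 3) = 0.17 + 0.13 + 0.2 + 0.17 = 0.67.
E[N | N <= 3] = [0·0.17 + 1·0.13 + 2·0.2 + 3·0.17] / 0.67
 = 1.04 / 0.67
 = 104/67

1.5522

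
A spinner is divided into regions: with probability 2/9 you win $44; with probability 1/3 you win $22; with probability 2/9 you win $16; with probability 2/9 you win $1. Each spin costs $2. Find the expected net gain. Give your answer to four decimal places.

18.8889

E[payout] = 44·2/9 + 22·1/3 + 16·2/9 + 1·2/9
 = 88/9 + 22/3 + 32/9 + 2/9
 = 188/9
Net = 188/9 - 2 = 170/9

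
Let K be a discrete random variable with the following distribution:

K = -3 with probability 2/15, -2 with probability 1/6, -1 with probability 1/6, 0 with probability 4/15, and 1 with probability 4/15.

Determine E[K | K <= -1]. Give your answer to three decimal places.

P(K <= -1) = 2/15 + 1/6 + 1/6 = 7/15.
E[K | K <= -1] = [(-3)·2/15 + (-2)·1/6 + (-1)·1/6] / (7/15)
 = -9/10 / (7/15)
 = -27/14

-1.929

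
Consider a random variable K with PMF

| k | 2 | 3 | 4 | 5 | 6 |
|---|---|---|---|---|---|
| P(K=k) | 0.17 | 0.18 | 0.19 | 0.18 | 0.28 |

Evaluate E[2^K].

E[2^K] = Σ 2^k·P(K=k)
 = 4·0.17 + 8·0.18 + 16·0.19 + 32·0.18 + 64·0.28
 = 0.68 + 1.44 + 3.04 + 5.76 + 17.92
 = 28.84

28.84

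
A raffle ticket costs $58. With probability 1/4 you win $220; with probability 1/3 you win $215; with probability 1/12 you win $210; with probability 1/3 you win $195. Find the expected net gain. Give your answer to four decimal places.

E[payout] = 220·1/4 + 215·1/3 + 210·1/12 + 195·1/3
 = 55 + 215/3 + 35/2 + 65
 = 1255/6
Net = 1255/6 - 58 = 907/6

151.1667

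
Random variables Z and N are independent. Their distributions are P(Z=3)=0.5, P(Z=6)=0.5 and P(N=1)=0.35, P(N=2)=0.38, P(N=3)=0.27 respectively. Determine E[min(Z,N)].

1.92

E[min(Z,N)] = Σ_z Σ_n min(z,n) · P(Z=z)P(N=n)
 = 1·0.175 + 2·0.19 + 3·0.135 + 1·0.175 + 2·0.19 + 3·0.135
 = 0.175 + 0.38 + 0.405 + 0.175 + 0.38 + 0.405
 = 1.92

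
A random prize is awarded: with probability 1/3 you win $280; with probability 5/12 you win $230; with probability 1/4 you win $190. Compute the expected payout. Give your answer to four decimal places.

236.6667

E[payout] = 280·1/3 + 230·5/12 + 190·1/4
 = 280/3 + 575/6 + 95/2
 = 710/3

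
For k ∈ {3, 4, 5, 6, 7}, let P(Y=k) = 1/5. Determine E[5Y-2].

23

E[5Y-2] = Σ (5y-2)·P(Y=y)
 = 13·1/5 + 18·1/5 + 23·1/5 + 28·1/5 + 33·1/5
 = 13/5 + 18/5 + 23/5 + 28/5 + 33/5
 = 23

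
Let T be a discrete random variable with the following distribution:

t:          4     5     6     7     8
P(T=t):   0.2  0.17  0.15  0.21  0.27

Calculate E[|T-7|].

1.36

E[|T-7|] = Σ |t-7|·P(T=t)
 = 3·0.2 + 2·0.17 + 1·0.15 + 0·0.21 + 1·0.27
 = 0.6 + 0.34 + 0.15 + 0 + 0.27
 = 1.36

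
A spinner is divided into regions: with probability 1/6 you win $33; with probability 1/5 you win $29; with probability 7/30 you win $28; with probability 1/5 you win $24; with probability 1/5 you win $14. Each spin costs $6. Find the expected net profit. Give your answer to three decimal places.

E[payout] = 33·1/6 + 29·1/5 + 28·7/30 + 24·1/5 + 14·1/5
 = 11/2 + 29/5 + 98/15 + 24/5 + 14/5
 = 763/30
Net = 763/30 - 6 = 583/30

19.433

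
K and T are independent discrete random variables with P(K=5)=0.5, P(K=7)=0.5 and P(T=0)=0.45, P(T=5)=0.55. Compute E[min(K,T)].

E[min(K,T)] = Σ_k Σ_t min(k,t) · P(K=k)P(T=t)
 = 0·0.225 + 5·0.275 + 0·0.225 + 5·0.275
 = 0 + 1.375 + 0 + 1.375
 = 2.75

2.75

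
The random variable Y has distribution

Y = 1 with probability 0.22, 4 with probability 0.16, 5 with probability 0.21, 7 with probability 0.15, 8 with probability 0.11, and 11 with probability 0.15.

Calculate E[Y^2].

E[Y^2] = Σ y^2·P(Y=y)
 = 1·0.22 + 16·0.16 + 25·0.21 + 49·0.15 + 64·0.11 + 121·0.15
 = 0.22 + 2.56 + 5.25 + 7.35 + 7.04 + 18.15
 = 40.57

40.57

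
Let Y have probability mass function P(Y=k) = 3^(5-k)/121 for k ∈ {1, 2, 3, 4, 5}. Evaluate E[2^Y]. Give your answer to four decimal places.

3.4876

E[2^Y] = Σ 2^y·P(Y=y)
 = 2·81/121 + 4·27/121 + 8·9/121 + 16·3/121 + 32·1/121
 = 162/121 + 108/121 + 72/121 + 48/121 + 32/121
 = 422/121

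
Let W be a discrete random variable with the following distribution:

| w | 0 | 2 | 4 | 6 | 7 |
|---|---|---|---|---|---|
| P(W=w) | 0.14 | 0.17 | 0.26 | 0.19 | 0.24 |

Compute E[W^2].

23.44

E[W^2] = Σ w^2·P(W=w)
 = 0·0.14 + 4·0.17 + 16·0.26 + 36·0.19 + 49·0.24
 = 0 + 0.68 + 4.16 + 6.84 + 11.76
 = 23.44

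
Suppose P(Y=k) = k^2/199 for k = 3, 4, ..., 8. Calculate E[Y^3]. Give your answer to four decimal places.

310.2663

E[Y^3] = Σ y^3·P(Y=y)
 = 27·9/199 + 64·16/199 + 125·25/199 + 216·36/199 + 343·49/199 + 512·64/199
 = 243/199 + 1024/199 + 3125/199 + 7776/199 + 16807/199 + 32768/199
 = 61743/199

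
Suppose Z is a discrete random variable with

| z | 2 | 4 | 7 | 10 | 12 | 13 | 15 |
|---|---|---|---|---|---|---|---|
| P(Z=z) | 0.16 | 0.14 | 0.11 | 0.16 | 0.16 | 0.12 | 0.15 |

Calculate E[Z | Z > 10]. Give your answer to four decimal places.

13.3256

P(Z > 10) = 0.16 + 0.12 + 0.15 = 0.43.
E[Z | Z > 10] = [12·0.16 + 13·0.12 + 15·0.15] / 0.43
 = 5.73 / 0.43
 = 573/43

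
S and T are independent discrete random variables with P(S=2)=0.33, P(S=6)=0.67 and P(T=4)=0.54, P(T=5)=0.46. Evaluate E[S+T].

9.14

E[S+T] = Σ_s Σ_t (s+t) · P(S=s)P(T=t)
 = 6·0.1782 + 7·0.1518 + 10·0.3618 + 11·0.3082
 = 1.0692 + 1.0626 + 3.618 + 3.3902
 = 9.14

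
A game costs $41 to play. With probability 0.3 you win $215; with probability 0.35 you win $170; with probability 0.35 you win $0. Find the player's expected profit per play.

83

E[payout] = 215·0.3 + 170·0.35 + 0·0.35
 = 64.5 + 59.5 + 0
 = 124
Net = 124 - 41 = 83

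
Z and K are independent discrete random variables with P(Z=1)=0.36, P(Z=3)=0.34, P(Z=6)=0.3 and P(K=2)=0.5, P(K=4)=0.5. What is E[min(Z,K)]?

E[min(Z,K)] = Σ_z Σ_k min(z,k) · P(Z=z)P(K=k)
 = 1·0.18 + 1·0.18 + 2·0.17 + 3·0.17 + 2·0.15 + 4·0.15
 = 0.18 + 0.18 + 0.34 + 0.51 + 0.3 + 0.6
 = 2.11

2.11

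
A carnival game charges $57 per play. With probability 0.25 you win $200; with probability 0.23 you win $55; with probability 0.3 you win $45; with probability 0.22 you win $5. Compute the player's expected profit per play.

20.25

E[payout] = 200·0.25 + 55·0.23 + 45·0.3 + 5·0.22
 = 50 + 12.65 + 13.5 + 1.1
 = 77.25
Net = 77.25 - 57 = 20.25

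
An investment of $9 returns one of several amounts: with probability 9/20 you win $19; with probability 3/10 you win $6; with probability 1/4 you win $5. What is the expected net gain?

2.6

E[payout] = 19·9/20 + 6·3/10 + 5·1/4
 = 171/20 + 9/5 + 5/4
 = 58/5
Net = 58/5 - 9 = 13/5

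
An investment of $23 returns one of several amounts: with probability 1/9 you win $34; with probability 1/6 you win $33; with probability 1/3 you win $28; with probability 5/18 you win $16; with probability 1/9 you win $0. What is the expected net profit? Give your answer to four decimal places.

E[payout] = 34·1/9 + 33·1/6 + 28·1/3 + 16·5/18 + 0·1/9
 = 34/9 + 11/2 + 28/3 + 40/9 + 0
 = 415/18
Net = 415/18 - 23 = 1/18

0.0556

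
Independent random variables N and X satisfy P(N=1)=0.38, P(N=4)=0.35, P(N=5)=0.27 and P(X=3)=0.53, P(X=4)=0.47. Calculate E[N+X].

6.6

E[N+X] = Σ_n Σ_x (n+x) · P(N=n)P(X=x)
 = 4·0.2014 + 5·0.1786 + 7·0.1855 + 8·0.1645 + 8·0.1431 + 9·0.1269
 = 0.8056 + 0.893 + 1.2985 + 1.316 + 1.1448 + 1.1421
 = 6.6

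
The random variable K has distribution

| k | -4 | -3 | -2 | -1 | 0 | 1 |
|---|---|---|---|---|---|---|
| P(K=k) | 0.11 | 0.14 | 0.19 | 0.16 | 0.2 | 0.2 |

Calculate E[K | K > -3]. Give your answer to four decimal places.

P(K > -3) = 0.19 + 0.16 + 0.2 + 0.2 = 0.75.
E[K | K > -3] = [(-2)·0.19 + (-1)·0.16 + 0·0.2 + 1·0.2] / 0.75
 = -0.34 / 0.75
 = -34/75

-0.4533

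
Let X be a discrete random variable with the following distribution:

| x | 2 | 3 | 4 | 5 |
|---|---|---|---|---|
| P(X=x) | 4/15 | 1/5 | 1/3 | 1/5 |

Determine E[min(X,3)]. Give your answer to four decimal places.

2.7333

E[min(X,3)] = Σ min(x,3)·P(X=x)
 = 2·4/15 + 3·1/5 + 3·1/3 + 3·1/5
 = 8/15 + 3/5 + 1 + 3/5
 = 41/15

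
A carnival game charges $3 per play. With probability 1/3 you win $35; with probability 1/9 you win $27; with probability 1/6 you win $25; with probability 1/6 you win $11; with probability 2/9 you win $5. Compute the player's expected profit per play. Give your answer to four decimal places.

18.7778

E[payout] = 35·1/3 + 27·1/9 + 25·1/6 + 11·1/6 + 5·2/9
 = 35/3 + 3 + 25/6 + 11/6 + 10/9
 = 196/9
Net = 196/9 - 3 = 169/9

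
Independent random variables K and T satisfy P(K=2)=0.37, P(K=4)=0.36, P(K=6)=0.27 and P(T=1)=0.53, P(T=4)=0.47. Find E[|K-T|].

2.0856

E[|K-T|] = Σ_k Σ_t |k-t| · P(K=k)P(T=t)
 = 1·0.1961 + 2·0.1739 + 3·0.1908 + 0·0.1692 + 5·0.1431 + 2·0.1269
 = 0.1961 + 0.3478 + 0.5724 + 0 + 0.7155 + 0.2538
 = 2.0856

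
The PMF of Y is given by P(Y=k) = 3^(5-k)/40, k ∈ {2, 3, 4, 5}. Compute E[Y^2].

6.55

E[Y^2] = Σ y^2·P(Y=y)
 = 4·27/40 + 9·9/40 + 16·3/40 + 25·1/40
 = 27/10 + 81/40 + 6/5 + 5/8
 = 131/20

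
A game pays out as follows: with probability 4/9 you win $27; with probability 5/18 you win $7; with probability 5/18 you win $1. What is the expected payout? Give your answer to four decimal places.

E[payout] = 27·4/9 + 7·5/18 + 1·5/18
 = 12 + 35/18 + 5/18
 = 128/9

14.2222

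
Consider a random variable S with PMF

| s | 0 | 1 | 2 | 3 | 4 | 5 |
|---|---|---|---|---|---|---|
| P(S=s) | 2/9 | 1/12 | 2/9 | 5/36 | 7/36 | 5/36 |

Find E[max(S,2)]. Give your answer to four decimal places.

E[max(S,2)] = Σ max(s,2)·P(S=s)
 = 2·2/9 + 2·1/12 + 2·2/9 + 3·5/36 + 4·7/36 + 5·5/36
 = 4/9 + 1/6 + 4/9 + 5/12 + 7/9 + 25/36
 = 53/18

2.9444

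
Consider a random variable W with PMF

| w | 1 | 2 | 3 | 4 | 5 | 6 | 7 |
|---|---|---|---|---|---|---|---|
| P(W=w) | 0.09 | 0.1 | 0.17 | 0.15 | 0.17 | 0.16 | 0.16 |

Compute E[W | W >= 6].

P(W >= 6) = 0.16 + 0.16 = 0.32.
E[W | W >= 6] = [6·0.16 + 7·0.16] / 0.32
 = 2.08 / 0.32
 = 13/2

6.5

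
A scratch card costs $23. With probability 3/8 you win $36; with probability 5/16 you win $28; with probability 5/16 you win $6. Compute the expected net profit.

E[payout] = 36·3/8 + 28·5/16 + 6·5/16
 = 27/2 + 35/4 + 15/8
 = 193/8
Net = 193/8 - 23 = 9/8

1.125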